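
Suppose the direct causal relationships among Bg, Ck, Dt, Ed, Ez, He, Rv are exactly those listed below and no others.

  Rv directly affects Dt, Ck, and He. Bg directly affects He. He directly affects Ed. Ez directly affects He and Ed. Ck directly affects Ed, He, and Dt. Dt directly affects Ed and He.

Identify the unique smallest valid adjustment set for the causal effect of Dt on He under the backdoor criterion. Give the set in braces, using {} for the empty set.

{Ck, Rv}

Variables eligible for adjustment (non-descendants of Dt, excluding Dt and He): {Bg, Ck, Ez, Rv}.
Backdoor paths from Dt to He:
  P1: Dt <- Rv -> Ck -> He
  P2: Dt <- Rv -> Ck -> Ed <- Ez -> He
  P3: Dt <- Rv -> Ck -> Ed <- He
  P4: Dt <- Rv -> He
  P5: Dt <- Ck <- Rv -> He
  P6: Dt <- Ck -> He
  P7: Dt <- Ck -> Ed <- Ez -> He
  P8: Dt <- Ck -> Ed <- He
The empty set is not sufficient: P1 (Dt <- Rv -> Ck -> He) has no collider blocking it and no conditioned non-collider, so it is open.
Try {Ck, Rv}:
  P1: blocked at fork node Rv ∈ conditioning set.
  P2: blocked at fork node Rv ∈ conditioning set.
  P3: blocked at fork node Rv ∈ conditioning set.
  P4: blocked at fork node Rv ∈ conditioning set.
  P5: blocked at chain node Ck ∈ conditioning set.
  P6: blocked at fork node Ck ∈ conditioning set.
  P7: blocked at fork node Ck ∈ conditioning set.
  P8: blocked at fork node Ck ∈ conditioning set.
{Ck, Rv} contains no descendant of Dt and blocks every backdoor path.
Every element of {Ck, Rv} is needed (dropping Ck leaves P6 open; dropping Rv leaves P4 open), so no proper subset is valid.
Among all size-2 subsets of the eligible variables, only {Ck, Rv} blocks every backdoor path, so it is the unique smallest valid adjustment set.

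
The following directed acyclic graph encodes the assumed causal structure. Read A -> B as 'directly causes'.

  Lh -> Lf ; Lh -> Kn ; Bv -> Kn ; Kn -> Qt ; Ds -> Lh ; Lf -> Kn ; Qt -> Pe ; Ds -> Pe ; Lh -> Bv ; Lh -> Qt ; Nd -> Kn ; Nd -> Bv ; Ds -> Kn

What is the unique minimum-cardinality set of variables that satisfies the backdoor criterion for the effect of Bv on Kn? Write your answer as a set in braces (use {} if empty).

{Lh, Nd}

Variables eligible for adjustment (non-descendants of Bv, excluding Bv and Kn): {Ds, Lf, Lh, Nd}.
Backdoor paths from Bv to Kn:
  P1: Bv <- Nd -> Kn
  P2: Bv <- Lh <- Ds -> Kn
  P3: Bv <- Lh <- Ds -> Pe <- Qt <- Kn
  P4: Bv <- Lh -> Lf -> Kn
  P5: Bv <- Lh -> Kn
  P6: Bv <- Lh -> Qt <- Kn
  P7: Bv <- Lh -> Qt -> Pe <- Ds -> Kn
The empty set is not sufficient: P1 (Bv <- Nd -> Kn) has no collider blocking it and no conditioned non-collider, so it is open.
Try {Lh, Nd}:
  P1: blocked at fork node Nd ∈ conditioning set.
  P2: blocked at chain node Lh ∈ conditioning set.
  P3: blocked at chain node Lh ∈ conditioning set.
  P4: blocked at fork node Lh ∈ conditioning set.
  P5: blocked at fork node Lh ∈ conditioning set.
  P6: blocked at fork node Lh ∈ conditioning set.
  P7: blocked at fork node Lh ∈ conditioning set.
{Lh, Nd} contains no descendant of Bv and blocks every backdoor path.
Every element of {Lh, Nd} is needed (dropping Lh leaves P2 open; dropping Nd leaves P1 open), so no proper subset is valid.
Among all size-2 subsets of the eligible variables, only {Lh, Nd} blocks every backdoor path, so it is the unique smallest valid adjustment set.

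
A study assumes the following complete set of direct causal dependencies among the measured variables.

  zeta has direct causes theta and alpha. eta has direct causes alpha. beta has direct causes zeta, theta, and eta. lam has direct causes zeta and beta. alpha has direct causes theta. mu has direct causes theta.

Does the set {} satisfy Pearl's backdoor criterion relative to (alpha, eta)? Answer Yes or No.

Backdoor paths from alpha to eta (paths whose first edge points into alpha):
  P1: alpha <- theta -> zeta -> beta <- eta
  P2: alpha <- theta -> zeta -> lam <- beta <- eta
  P3: alpha <- theta -> beta <- eta
Condition 1 (no descendant of alpha in the set): holds — descendants of alpha are {beta, eta, lam, zeta}; none are in {}.
Condition 2 (every backdoor path blocked by {}):
  P1: blocked at collider beta (neither it nor any descendant is in the conditioning set).
  P2: blocked at collider lam (neither it nor any descendant is in the conditioning set).
  P3: blocked at collider beta (neither it nor any descendant is in the conditioning set).
{} satisfies the backdoor criterion.

Yes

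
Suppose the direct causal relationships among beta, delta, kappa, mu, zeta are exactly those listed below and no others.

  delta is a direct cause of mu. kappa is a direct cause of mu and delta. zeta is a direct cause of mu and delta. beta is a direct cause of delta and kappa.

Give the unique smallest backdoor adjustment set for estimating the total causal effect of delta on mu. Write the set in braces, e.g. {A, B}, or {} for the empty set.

{kappa, zeta}

Variables eligible for adjustment (non-descendants of delta, excluding delta and mu): {beta, kappa, zeta}.
Backdoor paths from delta to mu:
  P1: delta <- beta -> kappa -> mu
  P2: delta <- kappa -> mu
  P3: delta <- zeta -> mu
The empty set is not sufficient: P1 (delta <- beta -> kappa -> mu) has no collider blocking it and no conditioned non-collider, so it is open.
Try {kappa, zeta}:
  P1: blocked at chain node kappa ∈ conditioning set.
  P2: blocked at fork node kappa ∈ conditioning set.
  P3: blocked at fork node zeta ∈ conditioning set.
{kappa, zeta} contains no descendant of delta and blocks every backdoor path.
Every element of {kappa, zeta} is needed (dropping kappa leaves P1 open; dropping zeta leaves P3 open), so no proper subset is valid.
Among all size-2 subsets of the eligible variables, only {kappa, zeta} blocks every backdoor path, so it is the unique smallest valid adjustment set.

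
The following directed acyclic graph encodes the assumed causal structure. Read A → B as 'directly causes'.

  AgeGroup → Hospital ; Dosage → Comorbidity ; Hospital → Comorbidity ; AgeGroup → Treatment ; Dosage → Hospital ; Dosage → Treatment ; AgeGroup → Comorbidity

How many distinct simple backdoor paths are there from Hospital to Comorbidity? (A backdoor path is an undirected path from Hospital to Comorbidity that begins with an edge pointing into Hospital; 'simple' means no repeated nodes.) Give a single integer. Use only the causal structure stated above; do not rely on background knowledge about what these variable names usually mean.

4

A backdoor path from Hospital to Comorbidity is any simple undirected path whose first edge points into Hospital (i.e. leaves Hospital via a parent).
Parents of Hospital: {AgeGroup, Dosage}.
Enumerating:
  P1: Hospital <- AgeGroup -> Treatment <- Dosage -> Comorbidity
  P2: Hospital <- AgeGroup -> Comorbidity
  P3: Hospital <- Dosage -> Treatment <- AgeGroup -> Comorbidity
  P4: Hospital <- Dosage -> Comorbidity
That exhausts the simple backdoor paths. Count: 4.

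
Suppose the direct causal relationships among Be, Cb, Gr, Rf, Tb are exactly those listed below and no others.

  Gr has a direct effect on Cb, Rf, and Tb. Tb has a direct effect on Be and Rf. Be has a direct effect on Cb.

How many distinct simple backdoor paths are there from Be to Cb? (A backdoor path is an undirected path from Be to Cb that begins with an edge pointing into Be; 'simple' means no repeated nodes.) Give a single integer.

2

A backdoor path from Be to Cb is any simple undirected path whose first edge points into Be (i.e. leaves Be via a parent).
Parents of Be: {Tb}.
Enumerating:
  P1: Be <- Tb <- Gr -> Cb
  P2: Be <- Tb -> Rf <- Gr -> Cb
That exhausts the simple backdoor paths. Count: 2.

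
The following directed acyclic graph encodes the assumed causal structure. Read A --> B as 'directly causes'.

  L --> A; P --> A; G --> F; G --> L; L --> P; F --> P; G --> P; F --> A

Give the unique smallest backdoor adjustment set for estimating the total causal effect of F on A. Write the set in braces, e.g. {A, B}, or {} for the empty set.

Variables eligible for adjustment (non-descendants of F, excluding F and A): {G, L}.
Backdoor paths from F to A:
  P1: F <- G -> L -> P -> A
  P2: F <- G -> L -> A
  P3: F <- G -> P <- L -> A
  P4: F <- G -> P -> A
The empty set is not sufficient: P1 (F <- G -> L -> P -> A) has no collider blocking it and no conditioned non-collider, so it is open.
Try {G}:
  P1: blocked at fork node G ∈ conditioning set.
  P2: blocked at fork node G ∈ conditioning set.
  P3: blocked at fork node G ∈ conditioning set.
  P4: blocked at fork node G ∈ conditioning set.
{G} contains no descendant of F and blocks every backdoor path.
No other singleton works — e.g. {L} leaves P4 open — so {G} is the unique smallest valid adjustment set.

{G}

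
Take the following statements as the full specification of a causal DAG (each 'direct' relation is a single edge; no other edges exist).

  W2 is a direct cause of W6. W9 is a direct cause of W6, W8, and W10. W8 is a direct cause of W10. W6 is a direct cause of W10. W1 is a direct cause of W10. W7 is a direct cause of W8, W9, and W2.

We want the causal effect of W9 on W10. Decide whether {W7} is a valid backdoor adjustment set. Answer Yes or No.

Yes

Backdoor paths from W9 to W10 (paths whose first edge points into W9):
  P1: W9 <- W7 -> W8 -> W10
  P2: W9 <- W7 -> W2 -> W6 -> W10
Condition 1 (no descendant of W9 in the set): holds — descendants of W9 are {W10, W6, W8}; none are in {W7}.
Condition 2 (every backdoor path blocked by {W7}):
  P1: blocked at fork node W7 ∈ conditioning set.
  P2: blocked at fork node W7 ∈ conditioning set.
{W7} satisfies the backdoor criterion.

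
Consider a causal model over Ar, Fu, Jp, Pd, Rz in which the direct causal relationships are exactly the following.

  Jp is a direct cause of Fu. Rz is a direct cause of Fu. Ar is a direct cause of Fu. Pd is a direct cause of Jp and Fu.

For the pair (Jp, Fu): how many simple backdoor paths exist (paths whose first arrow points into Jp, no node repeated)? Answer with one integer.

1

A backdoor path from Jp to Fu is any simple undirected path whose first edge points into Jp (i.e. leaves Jp via a parent).
Parents of Jp: {Pd}.
Enumerating:
  P1: Jp <- Pd -> Fu
That exhausts the simple backdoor paths. Count: 1.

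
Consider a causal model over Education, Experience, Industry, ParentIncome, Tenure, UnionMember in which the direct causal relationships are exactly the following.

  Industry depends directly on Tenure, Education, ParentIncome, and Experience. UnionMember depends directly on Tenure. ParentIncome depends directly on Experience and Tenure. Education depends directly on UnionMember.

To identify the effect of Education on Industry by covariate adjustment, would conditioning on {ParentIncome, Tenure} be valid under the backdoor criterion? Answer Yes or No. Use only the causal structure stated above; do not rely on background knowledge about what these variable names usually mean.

Yes

Backdoor paths from Education to Industry (paths whose first edge points into Education):
  P1: Education <- UnionMember <- Tenure -> ParentIncome <- Experience -> Industry
  P2: Education <- UnionMember <- Tenure -> ParentIncome -> Industry
  P3: Education <- UnionMember <- Tenure -> Industry
Condition 1 (no descendant of Education in the set): holds — descendants of Education are {Industry}; none are in {ParentIncome, Tenure}.
Condition 2 (every backdoor path blocked by {ParentIncome, Tenure}):
  P1: blocked at fork node Tenure ∈ conditioning set.
  P2: blocked at fork node Tenure ∈ conditioning set.
  P3: blocked at fork node Tenure ∈ conditioning set.
{ParentIncome, Tenure} satisfies the backdoor criterion.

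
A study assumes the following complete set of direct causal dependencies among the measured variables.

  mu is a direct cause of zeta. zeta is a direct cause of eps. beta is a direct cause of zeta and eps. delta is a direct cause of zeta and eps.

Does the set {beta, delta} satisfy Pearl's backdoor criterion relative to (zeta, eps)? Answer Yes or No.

Yes

Backdoor paths from zeta to eps (paths whose first edge points into zeta):
  P1: zeta <- beta -> eps
  P2: zeta <- delta -> eps
Condition 1 (no descendant of zeta in the set): holds — descendants of zeta are {eps}; none are in {beta, delta}.
Condition 2 (every backdoor path blocked by {beta, delta}):
  P1: blocked at fork node beta ∈ conditioning set.
  P2: blocked at fork node delta ∈ conditioning set.
{beta, delta} satisfies the backdoor criterion.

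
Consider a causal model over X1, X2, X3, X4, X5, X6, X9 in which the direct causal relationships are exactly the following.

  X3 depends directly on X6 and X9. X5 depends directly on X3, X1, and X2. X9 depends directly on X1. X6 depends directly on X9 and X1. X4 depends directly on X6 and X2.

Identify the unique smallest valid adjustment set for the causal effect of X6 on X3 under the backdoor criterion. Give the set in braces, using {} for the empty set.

Variables eligible for adjustment (non-descendants of X6, excluding X6 and X3): {X1, X2, X9}.
Backdoor paths from X6 to X3:
  P1: X6 <- X1 -> X9 -> X3
  P2: X6 <- X1 -> X5 <- X3
  P3: X6 <- X9 <- X1 -> X5 <- X3
  P4: X6 <- X9 -> X3
The empty set is not sufficient: P1 (X6 <- X1 -> X9 -> X3) has no collider blocking it and no conditioned non-collider, so it is open.
Try {X9}:
  P1: blocked at chain node X9 ∈ conditioning set.
  P2: blocked at collider X5 (neither it nor any descendant is in the conditioning set).
  P3: blocked at chain node X9 ∈ conditioning set.
  P4: blocked at fork node X9 ∈ conditioning set.
{X9} contains no descendant of X6 and blocks every backdoor path.
No other singleton works — e.g. {X1} leaves P4 open — so {X9} is the unique smallest valid adjustment set.

{X9}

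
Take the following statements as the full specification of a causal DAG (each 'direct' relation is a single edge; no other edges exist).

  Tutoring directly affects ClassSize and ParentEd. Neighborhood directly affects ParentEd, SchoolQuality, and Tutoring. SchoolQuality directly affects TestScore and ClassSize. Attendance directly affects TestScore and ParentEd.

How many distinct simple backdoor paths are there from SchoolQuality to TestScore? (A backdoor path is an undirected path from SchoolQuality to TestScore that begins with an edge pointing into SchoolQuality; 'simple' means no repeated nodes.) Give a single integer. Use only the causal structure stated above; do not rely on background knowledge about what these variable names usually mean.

A backdoor path from SchoolQuality to TestScore is any simple undirected path whose first edge points into SchoolQuality (i.e. leaves SchoolQuality via a parent).
Parents of SchoolQuality: {Neighborhood}.
Enumerating:
  P1: SchoolQuality <- Neighborhood -> Tutoring -> ParentEd <- Attendance -> TestScore
  P2: SchoolQuality <- Neighborhood -> ParentEd <- Attendance -> TestScore
That exhausts the simple backdoor paths. Count: 2.

2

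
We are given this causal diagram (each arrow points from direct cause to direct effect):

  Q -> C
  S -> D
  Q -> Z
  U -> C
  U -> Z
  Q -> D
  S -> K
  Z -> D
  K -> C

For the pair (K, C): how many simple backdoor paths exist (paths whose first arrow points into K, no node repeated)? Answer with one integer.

4

A backdoor path from K to C is any simple undirected path whose first edge points into K (i.e. leaves K via a parent).
Parents of K: {S}.
Enumerating:
  P1: K <- S -> D <- Q -> C
  P2: K <- S -> D <- Q -> Z <- U -> C
  P3: K <- S -> D <- Z <- Q -> C
  P4: K <- S -> D <- Z <- U -> C
That exhausts the simple backdoor paths. Count: 4.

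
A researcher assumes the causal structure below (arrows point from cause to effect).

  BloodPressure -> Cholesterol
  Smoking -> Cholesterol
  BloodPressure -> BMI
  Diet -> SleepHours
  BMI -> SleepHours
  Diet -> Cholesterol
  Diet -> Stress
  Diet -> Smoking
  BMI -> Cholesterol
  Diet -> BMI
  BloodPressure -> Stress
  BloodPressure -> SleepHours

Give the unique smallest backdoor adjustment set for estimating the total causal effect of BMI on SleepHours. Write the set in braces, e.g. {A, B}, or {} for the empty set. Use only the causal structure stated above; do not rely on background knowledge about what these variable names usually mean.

Variables eligible for adjustment (non-descendants of BMI, excluding BMI and SleepHours): {BloodPressure, Diet, Smoking, Stress}.
Backdoor paths from BMI to SleepHours:
  P1: BMI <- BloodPressure -> Stress <- Diet -> SleepHours
  P2: BMI <- BloodPressure -> SleepHours
  P3: BMI <- BloodPressure -> Cholesterol <- Diet -> SleepHours
  P4: BMI <- BloodPressure -> Cholesterol <- Smoking <- Diet -> SleepHours
  P5: BMI <- Diet -> Smoking -> Cholesterol <- BloodPressure -> SleepHours
  P6: BMI <- Diet -> Stress <- BloodPressure -> SleepHours
  P7: BMI <- Diet -> SleepHours
  P8: BMI <- Diet -> Cholesterol <- BloodPressure -> SleepHours
The empty set is not sufficient: P2 (BMI <- BloodPressure -> SleepHours) has no collider blocking it and no conditioned non-collider, so it is open.
Try {BloodPressure, Diet}:
  P1: blocked at fork node BloodPressure ∈ conditioning set.
  P2: blocked at fork node BloodPressure ∈ conditioning set.
  P3: blocked at fork node BloodPressure ∈ conditioning set.
  P4: blocked at fork node BloodPressure ∈ conditioning set.
  P5: blocked at fork node Diet ∈ conditioning set.
  P6: blocked at fork node Diet ∈ conditioning set.
  P7: blocked at fork node Diet ∈ conditioning set.
  P8: blocked at fork node Diet ∈ conditioning set.
{BloodPressure, Diet} contains no descendant of BMI and blocks every backdoor path.
Every element of {BloodPressure, Diet} is needed (dropping BloodPressure leaves P2 open; dropping Diet leaves P7 open), so no proper subset is valid.
Among all size-2 subsets of the eligible variables, only {BloodPressure, Diet} blocks every backdoor path, so it is the unique smallest valid adjustment set.

{BloodPressure, Diet}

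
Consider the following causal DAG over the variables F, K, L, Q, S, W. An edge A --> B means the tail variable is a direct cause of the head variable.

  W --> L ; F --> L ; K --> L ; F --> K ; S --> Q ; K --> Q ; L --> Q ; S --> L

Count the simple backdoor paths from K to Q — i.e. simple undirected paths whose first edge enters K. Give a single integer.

2

A backdoor path from K to Q is any simple undirected path whose first edge points into K (i.e. leaves K via a parent).
Parents of K: {F}.
Enumerating:
  P1: K <- F -> L <- S -> Q
  P2: K <- F -> L -> Q
That exhausts the simple backdoor paths. Count: 2.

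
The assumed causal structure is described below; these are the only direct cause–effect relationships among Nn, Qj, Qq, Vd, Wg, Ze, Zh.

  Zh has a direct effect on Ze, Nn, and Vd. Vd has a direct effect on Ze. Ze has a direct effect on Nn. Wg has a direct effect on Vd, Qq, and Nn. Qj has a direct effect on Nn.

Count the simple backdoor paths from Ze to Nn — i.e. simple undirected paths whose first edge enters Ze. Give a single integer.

A backdoor path from Ze to Nn is any simple undirected path whose first edge points into Ze (i.e. leaves Ze via a parent).
Parents of Ze: {Vd, Zh}.
Enumerating:
  P1: Ze <- Zh -> Vd <- Wg -> Nn
  P2: Ze <- Zh -> Nn
  P3: Ze <- Vd <- Wg -> Nn
  P4: Ze <- Vd <- Zh -> Nn
That exhausts the simple backdoor paths. Count: 4.

4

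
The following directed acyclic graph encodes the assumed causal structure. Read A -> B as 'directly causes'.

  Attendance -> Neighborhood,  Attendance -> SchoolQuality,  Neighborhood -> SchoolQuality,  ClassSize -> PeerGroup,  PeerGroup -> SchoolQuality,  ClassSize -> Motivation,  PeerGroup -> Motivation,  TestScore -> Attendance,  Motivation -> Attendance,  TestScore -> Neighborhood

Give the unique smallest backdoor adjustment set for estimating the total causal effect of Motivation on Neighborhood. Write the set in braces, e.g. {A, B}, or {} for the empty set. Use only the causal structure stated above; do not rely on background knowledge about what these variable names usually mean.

{}

Variables eligible for adjustment (non-descendants of Motivation, excluding Motivation and Neighborhood): {ClassSize, PeerGroup, TestScore}.
Backdoor paths from Motivation to Neighborhood:
  P1: Motivation <- ClassSize -> PeerGroup -> SchoolQuality <- Attendance <- TestScore -> Neighborhood
  P2: Motivation <- ClassSize -> PeerGroup -> SchoolQuality <- Attendance -> Neighborhood
  P3: Motivation <- ClassSize -> PeerGroup -> SchoolQuality <- Neighborhood
  P4: Motivation <- PeerGroup -> SchoolQuality <- Attendance <- TestScore -> Neighborhood
  P5: Motivation <- PeerGroup -> SchoolQuality <- Attendance -> Neighborhood
  P6: Motivation <- PeerGroup -> SchoolQuality <- Neighborhood
Each backdoor path contains an unconditioned collider, so every path is already blocked with the empty conditioning set:
  P1: blocked at collider SchoolQuality (neither it nor any descendant is in the conditioning set).
  P2: blocked at collider SchoolQuality (neither it nor any descendant is in the conditioning set).
  P3: blocked at collider SchoolQuality (neither it nor any descendant is in the conditioning set).
  P4: blocked at collider SchoolQuality (neither it nor any descendant is in the conditioning set).
  P5: blocked at collider SchoolQuality (neither it nor any descendant is in the conditioning set).
  P6: blocked at collider SchoolQuality (neither it nor any descendant is in the conditioning set).
The empty set is therefore the unique smallest valid set.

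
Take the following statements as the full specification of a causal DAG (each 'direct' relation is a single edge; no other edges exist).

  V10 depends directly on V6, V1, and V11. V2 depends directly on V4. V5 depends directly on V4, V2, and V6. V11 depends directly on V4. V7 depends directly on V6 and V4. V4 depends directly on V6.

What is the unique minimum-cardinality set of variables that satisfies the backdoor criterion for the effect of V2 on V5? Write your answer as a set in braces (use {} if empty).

{V4}

Variables eligible for adjustment (non-descendants of V2, excluding V2 and V5): {V1, V10, V11, V4, V6, V7}.
Backdoor paths from V2 to V5:
  P1: V2 <- V4 <- V6 -> V5
  P2: V2 <- V4 -> V7 <- V6 -> V5
  P3: V2 <- V4 -> V5
  P4: V2 <- V4 -> V11 -> V10 <- V6 -> V5
The empty set is not sufficient: P1 (V2 <- V4 <- V6 -> V5) has no collider blocking it and no conditioned non-collider, so it is open.
Try {V4}:
  P1: blocked at chain node V4 ∈ conditioning set.
  P2: blocked at fork node V4 ∈ conditioning set.
  P3: blocked at fork node V4 ∈ conditioning set.
  P4: blocked at fork node V4 ∈ conditioning set.
{V4} contains no descendant of V2 and blocks every backdoor path.
No other singleton works — e.g. {V6} leaves P3 open — so {V4} is the unique smallest valid adjustment set.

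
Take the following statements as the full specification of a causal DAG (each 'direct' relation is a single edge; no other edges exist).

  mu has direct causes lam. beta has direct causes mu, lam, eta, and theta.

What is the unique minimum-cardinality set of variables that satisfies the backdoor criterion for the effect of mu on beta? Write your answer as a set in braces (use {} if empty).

Variables eligible for adjustment (non-descendants of mu, excluding mu and beta): {eta, lam, theta}.
Backdoor paths from mu to beta:
  P1: mu <- lam -> beta
The empty set is not sufficient: P1 (mu <- lam -> beta) has no collider blocking it and no conditioned non-collider, so it is open.
Try {lam}:
  P1: blocked at fork node lam ∈ conditioning set.
{lam} contains no descendant of mu and blocks every backdoor path.
No other singleton works — e.g. {theta} leaves P1 open — so {lam} is the unique smallest valid adjustment set.

{lam}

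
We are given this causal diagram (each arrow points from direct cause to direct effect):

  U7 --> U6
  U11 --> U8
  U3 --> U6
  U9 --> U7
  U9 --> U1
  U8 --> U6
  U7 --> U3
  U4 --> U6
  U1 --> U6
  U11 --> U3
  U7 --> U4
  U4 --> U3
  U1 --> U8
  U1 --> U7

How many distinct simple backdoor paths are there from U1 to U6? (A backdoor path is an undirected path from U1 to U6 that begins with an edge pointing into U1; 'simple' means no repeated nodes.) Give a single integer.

7

A backdoor path from U1 to U6 is any simple undirected path whose first edge points into U1 (i.e. leaves U1 via a parent).
Parents of U1: {U9}.
Enumerating:
  P1: U1 <- U9 -> U7 -> U4 -> U3 <- U11 -> U8 -> U6
  P2: U1 <- U9 -> U7 -> U4 -> U3 -> U6
  P3: U1 <- U9 -> U7 -> U4 -> U6
  P4: U1 <- U9 -> U7 -> U3 <- U11 -> U8 -> U6
  P5: U1 <- U9 -> U7 -> U3 <- U4 -> U6
  P6: U1 <- U9 -> U7 -> U3 -> U6
  P7: U1 <- U9 -> U7 -> U6
That exhausts the simple backdoor paths. Count: 7.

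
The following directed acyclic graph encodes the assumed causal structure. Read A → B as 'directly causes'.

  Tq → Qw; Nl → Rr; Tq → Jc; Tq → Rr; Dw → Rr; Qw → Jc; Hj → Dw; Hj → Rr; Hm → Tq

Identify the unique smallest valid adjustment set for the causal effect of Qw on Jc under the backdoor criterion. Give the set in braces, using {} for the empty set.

Variables eligible for adjustment (non-descendants of Qw, excluding Qw and Jc): {Dw, Hj, Hm, Nl, Rr, Tq}.
Backdoor paths from Qw to Jc:
  P1: Qw <- Tq -> Jc
The empty set is not sufficient: P1 (Qw <- Tq -> Jc) has no collider blocking it and no conditioned non-collider, so it is open.
Try {Tq}:
  P1: blocked at fork node Tq ∈ conditioning set.
{Tq} contains no descendant of Qw and blocks every backdoor path.
No other singleton works — e.g. {Hj} leaves P1 open — so {Tq} is the unique smallest valid adjustment set.

{Tq}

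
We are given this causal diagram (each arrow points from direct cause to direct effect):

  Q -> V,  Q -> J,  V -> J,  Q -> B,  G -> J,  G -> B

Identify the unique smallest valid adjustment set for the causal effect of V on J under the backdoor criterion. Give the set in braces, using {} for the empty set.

{Q}

Variables eligible for adjustment (non-descendants of V, excluding V and J): {B, G, Q}.
Backdoor paths from V to J:
  P1: V <- Q -> B <- G -> J
  P2: V <- Q -> J
The empty set is not sufficient: P2 (V <- Q -> J) has no collider blocking it and no conditioned non-collider, so it is open.
Try {Q}:
  P1: blocked at fork node Q ∈ conditioning set.
  P2: blocked at fork node Q ∈ conditioning set.
{Q} contains no descendant of V and blocks every backdoor path.
No other singleton works — e.g. {G} leaves P2 open — so {Q} is the unique smallest valid adjustment set.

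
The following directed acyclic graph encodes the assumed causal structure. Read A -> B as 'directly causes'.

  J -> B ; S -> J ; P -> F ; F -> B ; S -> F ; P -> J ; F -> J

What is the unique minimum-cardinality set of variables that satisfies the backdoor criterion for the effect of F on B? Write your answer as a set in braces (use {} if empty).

{P, S}

Variables eligible for adjustment (non-descendants of F, excluding F and B): {P, S}.
Backdoor paths from F to B:
  P1: F <- S -> J -> B
  P2: F <- P -> J -> B
The empty set is not sufficient: P1 (F <- S -> J -> B) has no collider blocking it and no conditioned non-collider, so it is open.
Try {P, S}:
  P1: blocked at fork node S ∈ conditioning set.
  P2: blocked at fork node P ∈ conditioning set.
{P, S} contains no descendant of F and blocks every backdoor path.
Every element of {P, S} is needed (dropping P leaves P2 open; dropping S leaves P1 open), so no proper subset is valid.
Among all size-2 subsets of the eligible variables, only {P, S} blocks every backdoor path, so it is the unique smallest valid adjustment set.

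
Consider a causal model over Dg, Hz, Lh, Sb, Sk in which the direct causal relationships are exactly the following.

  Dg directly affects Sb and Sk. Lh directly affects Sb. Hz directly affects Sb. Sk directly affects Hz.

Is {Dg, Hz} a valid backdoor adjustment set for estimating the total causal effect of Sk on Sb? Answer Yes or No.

No

Backdoor paths from Sk to Sb (paths whose first edge points into Sk):
  P1: Sk <- Dg -> Sb
Condition 1 (no descendant of Sk in the set): FAILS — Hz is a descendant of Sk.
Condition 2 (every backdoor path blocked by {Dg, Hz}):
  P1: blocked at fork node Dg ∈ conditioning set.
{Dg, Hz} does not satisfy the backdoor criterion.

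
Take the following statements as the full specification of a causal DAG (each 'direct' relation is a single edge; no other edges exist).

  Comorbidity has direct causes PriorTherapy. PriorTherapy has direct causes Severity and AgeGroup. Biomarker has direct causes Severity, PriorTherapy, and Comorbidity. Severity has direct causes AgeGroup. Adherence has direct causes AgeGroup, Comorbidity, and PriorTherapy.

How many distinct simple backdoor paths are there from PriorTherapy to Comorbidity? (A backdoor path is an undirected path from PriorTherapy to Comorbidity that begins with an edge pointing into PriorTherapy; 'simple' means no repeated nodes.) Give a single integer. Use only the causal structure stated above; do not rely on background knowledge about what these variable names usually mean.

4

A backdoor path from PriorTherapy to Comorbidity is any simple undirected path whose first edge points into PriorTherapy (i.e. leaves PriorTherapy via a parent).
Parents of PriorTherapy: {AgeGroup, Severity}.
Enumerating:
  P1: PriorTherapy <- AgeGroup -> Severity -> Biomarker <- Comorbidity
  P2: PriorTherapy <- AgeGroup -> Adherence <- Comorbidity
  P3: PriorTherapy <- Severity <- AgeGroup -> Adherence <- Comorbidity
  P4: PriorTherapy <- Severity -> Biomarker <- Comorbidity
That exhausts the simple backdoor paths. Count: 4.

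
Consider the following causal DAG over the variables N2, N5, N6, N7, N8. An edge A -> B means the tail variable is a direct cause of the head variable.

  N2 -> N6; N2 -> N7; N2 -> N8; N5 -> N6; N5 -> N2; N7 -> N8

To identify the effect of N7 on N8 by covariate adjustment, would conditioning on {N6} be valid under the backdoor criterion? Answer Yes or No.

Backdoor paths from N7 to N8 (paths whose first edge points into N7):
  P1: N7 <- N2 -> N8
Condition 1 (no descendant of N7 in the set): holds — descendants of N7 are {N8}; none are in {N6}.
Condition 2 (every backdoor path blocked by {N6}):
  P1: open — no interior node is in the conditioning set.
{N6} does not satisfy the backdoor criterion.

No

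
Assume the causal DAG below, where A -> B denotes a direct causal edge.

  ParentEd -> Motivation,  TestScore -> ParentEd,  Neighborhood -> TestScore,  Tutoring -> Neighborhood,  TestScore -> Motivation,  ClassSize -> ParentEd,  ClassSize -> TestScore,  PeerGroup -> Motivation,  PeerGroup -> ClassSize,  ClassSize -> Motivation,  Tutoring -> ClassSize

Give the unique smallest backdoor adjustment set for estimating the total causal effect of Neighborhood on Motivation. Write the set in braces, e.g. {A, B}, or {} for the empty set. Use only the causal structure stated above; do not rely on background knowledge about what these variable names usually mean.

{Tutoring}

Variables eligible for adjustment (non-descendants of Neighborhood, excluding Neighborhood and Motivation): {ClassSize, PeerGroup, Tutoring}.
Backdoor paths from Neighborhood to Motivation:
  P1: Neighborhood <- Tutoring -> ClassSize <- PeerGroup -> Motivation
  P2: Neighborhood <- Tutoring -> ClassSize -> TestScore -> ParentEd -> Motivation
  P3: Neighborhood <- Tutoring -> ClassSize -> TestScore -> Motivation
  P4: Neighborhood <- Tutoring -> ClassSize -> ParentEd <- TestScore -> Motivation
  P5: Neighborhood <- Tutoring -> ClassSize -> ParentEd -> Motivation
  P6: Neighborhood <- Tutoring -> ClassSize -> Motivation
The empty set is not sufficient: P2 (Neighborhood <- Tutoring -> ClassSize -> TestScore -> ParentEd -> Motivation) has no collider blocking it and no conditioned non-collider, so it is open.
Try {Tutoring}:
  P1: blocked at fork node Tutoring ∈ conditioning set.
  P2: blocked at fork node Tutoring ∈ conditioning set.
  P3: blocked at fork node Tutoring ∈ conditioning set.
  P4: blocked at fork node Tutoring ∈ conditioning set.
  P5: blocked at fork node Tutoring ∈ conditioning set.
  P6: blocked at fork node Tutoring ∈ conditioning set.
{Tutoring} contains no descendant of Neighborhood and blocks every backdoor path.
No other singleton works — e.g. {PeerGroup} leaves P2 open — so {Tutoring} is the unique smallest valid adjustment set.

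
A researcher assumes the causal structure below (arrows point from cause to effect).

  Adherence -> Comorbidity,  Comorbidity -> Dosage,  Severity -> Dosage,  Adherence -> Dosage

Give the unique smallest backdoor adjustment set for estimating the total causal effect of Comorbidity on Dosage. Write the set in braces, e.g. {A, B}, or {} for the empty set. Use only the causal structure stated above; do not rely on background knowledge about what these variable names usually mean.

Variables eligible for adjustment (non-descendants of Comorbidity, excluding Comorbidity and Dosage): {Adherence, Severity}.
Backdoor paths from Comorbidity to Dosage:
  P1: Comorbidity <- Adherence -> Dosage
The empty set is not sufficient: P1 (Comorbidity <- Adherence -> Dosage) has no collider blocking it and no conditioned non-collider, so it is open.
Try {Adherence}:
  P1: blocked at fork node Adherence ∈ conditioning set.
{Adherence} contains no descendant of Comorbidity and blocks every backdoor path.
No other singleton works — e.g. {Severity} leaves P1 open — so {Adherence} is the unique smallest valid adjustment set.

{Adherence}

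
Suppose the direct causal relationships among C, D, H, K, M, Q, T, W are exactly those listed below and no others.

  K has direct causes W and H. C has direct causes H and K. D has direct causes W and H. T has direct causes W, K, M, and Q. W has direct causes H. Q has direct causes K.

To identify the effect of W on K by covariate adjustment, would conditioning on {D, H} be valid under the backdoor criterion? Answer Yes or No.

Backdoor paths from W to K (paths whose first edge points into W):
  P1: W <- H -> K
  P2: W <- H -> C <- K
Condition 1 (no descendant of W in the set): FAILS — D is a descendant of W.
Condition 2 (every backdoor path blocked by {D, H}):
  P1: blocked at fork node H ∈ conditioning set.
  P2: blocked at fork node H ∈ conditioning set.
{D, H} does not satisfy the backdoor criterion.

No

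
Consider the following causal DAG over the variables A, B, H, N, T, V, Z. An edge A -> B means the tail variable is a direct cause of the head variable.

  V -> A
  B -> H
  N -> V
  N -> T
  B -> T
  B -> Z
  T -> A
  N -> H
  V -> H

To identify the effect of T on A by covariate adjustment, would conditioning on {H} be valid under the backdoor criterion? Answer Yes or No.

Backdoor paths from T to A (paths whose first edge points into T):
  P1: T <- B -> H <- N -> V -> A
  P2: T <- B -> H <- V -> A
  P3: T <- N -> V -> A
  P4: T <- N -> H <- V -> A
Condition 1 (no descendant of T in the set): holds — descendants of T are {A}; none are in {H}.
Condition 2 (every backdoor path blocked by {H}):
  P1: open — collider(s) H are conditioned on (or have a conditioned descendant) and no non-collider on the path is in the set.
  P2: open — collider(s) H are conditioned on (or have a conditioned descendant) and no non-collider on the path is in the set.
  P3: open — no interior node is in the conditioning set.
  P4: open — collider(s) H are conditioned on (or have a conditioned descendant) and no non-collider on the path is in the set.
{H} does not satisfy the backdoor criterion.

No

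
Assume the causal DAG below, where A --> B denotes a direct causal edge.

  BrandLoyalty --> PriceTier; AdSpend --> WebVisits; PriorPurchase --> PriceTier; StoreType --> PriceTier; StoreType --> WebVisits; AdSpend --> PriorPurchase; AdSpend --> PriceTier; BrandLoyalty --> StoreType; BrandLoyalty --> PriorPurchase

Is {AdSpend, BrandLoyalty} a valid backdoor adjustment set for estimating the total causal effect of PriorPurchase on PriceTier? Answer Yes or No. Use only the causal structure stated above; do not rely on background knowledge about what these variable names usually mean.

Backdoor paths from PriorPurchase to PriceTier (paths whose first edge points into PriorPurchase):
  P1: PriorPurchase <- AdSpend -> WebVisits <- StoreType <- BrandLoyalty -> PriceTier
  P2: PriorPurchase <- AdSpend -> WebVisits <- StoreType -> PriceTier
  P3: PriorPurchase <- AdSpend -> PriceTier
  P4: PriorPurchase <- BrandLoyalty -> StoreType -> WebVisits <- AdSpend -> PriceTier
  P5: PriorPurchase <- BrandLoyalty -> StoreType -> PriceTier
  P6: PriorPurchase <- BrandLoyalty -> PriceTier
Condition 1 (no descendant of PriorPurchase in the set): holds — descendants of PriorPurchase are {PriceTier}; none are in {AdSpend, BrandLoyalty}.
Condition 2 (every backdoor path blocked by {AdSpend, BrandLoyalty}):
  P1: blocked at fork node AdSpend ∈ conditioning set.
  P2: blocked at fork node AdSpend ∈ conditioning set.
  P3: blocked at fork node AdSpend ∈ conditioning set.
  P4: blocked at fork node BrandLoyalty ∈ conditioning set.
  P5: blocked at fork node BrandLoyalty ∈ conditioning set.
  P6: blocked at fork node BrandLoyalty ∈ conditioning set.
{AdSpend, BrandLoyalty} satisfies the backdoor criterion.

Yes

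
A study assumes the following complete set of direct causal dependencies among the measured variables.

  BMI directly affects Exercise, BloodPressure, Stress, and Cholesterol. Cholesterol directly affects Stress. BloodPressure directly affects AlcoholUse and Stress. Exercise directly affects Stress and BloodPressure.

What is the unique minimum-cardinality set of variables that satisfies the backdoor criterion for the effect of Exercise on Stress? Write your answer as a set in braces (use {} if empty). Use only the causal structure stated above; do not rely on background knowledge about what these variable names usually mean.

{BMI}

Variables eligible for adjustment (non-descendants of Exercise, excluding Exercise and Stress): {BMI, Cholesterol}.
Backdoor paths from Exercise to Stress:
  P1: Exercise <- BMI -> Cholesterol -> Stress
  P2: Exercise <- BMI -> BloodPressure -> Stress
  P3: Exercise <- BMI -> Stress
The empty set is not sufficient: P1 (Exercise <- BMI -> Cholesterol -> Stress) has no collider blocking it and no conditioned non-collider, so it is open.
Try {BMI}:
  P1: blocked at fork node BMI ∈ conditioning set.
  P2: blocked at fork node BMI ∈ conditioning set.
  P3: blocked at fork node BMI ∈ conditioning set.
{BMI} contains no descendant of Exercise and blocks every backdoor path.
No other singleton works — e.g. {Cholesterol} leaves P2 open — so {BMI} is the unique smallest valid adjustment set.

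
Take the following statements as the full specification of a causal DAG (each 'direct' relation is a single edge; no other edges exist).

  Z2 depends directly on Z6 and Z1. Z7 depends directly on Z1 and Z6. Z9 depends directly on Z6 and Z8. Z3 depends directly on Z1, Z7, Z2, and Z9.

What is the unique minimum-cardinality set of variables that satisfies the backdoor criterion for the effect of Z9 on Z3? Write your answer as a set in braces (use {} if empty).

Variables eligible for adjustment (non-descendants of Z9, excluding Z9 and Z3): {Z1, Z2, Z6, Z7, Z8}.
Backdoor paths from Z9 to Z3:
  P1: Z9 <- Z6 -> Z7 <- Z1 -> Z2 -> Z3
  P2: Z9 <- Z6 -> Z7 <- Z1 -> Z3
  P3: Z9 <- Z6 -> Z7 -> Z3
  P4: Z9 <- Z6 -> Z2 <- Z1 -> Z7 -> Z3
  P5: Z9 <- Z6 -> Z2 <- Z1 -> Z3
  P6: Z9 <- Z6 -> Z2 -> Z3
The empty set is not sufficient: P3 (Z9 <- Z6 -> Z7 -> Z3) has no collider blocking it and no conditioned non-collider, so it is open.
Try {Z6}:
  P1: blocked at fork node Z6 ∈ conditioning set.
  P2: blocked at fork node Z6 ∈ conditioning set.
  P3: blocked at fork node Z6 ∈ conditioning set.
  P4: blocked at fork node Z6 ∈ conditioning set.
  P5: blocked at fork node Z6 ∈ conditioning set.
  P6: blocked at fork node Z6 ∈ conditioning set.
{Z6} contains no descendant of Z9 and blocks every backdoor path.
No other singleton works — e.g. {Z8} leaves P3 open — so {Z6} is the unique smallest valid adjustment set.

{Z6}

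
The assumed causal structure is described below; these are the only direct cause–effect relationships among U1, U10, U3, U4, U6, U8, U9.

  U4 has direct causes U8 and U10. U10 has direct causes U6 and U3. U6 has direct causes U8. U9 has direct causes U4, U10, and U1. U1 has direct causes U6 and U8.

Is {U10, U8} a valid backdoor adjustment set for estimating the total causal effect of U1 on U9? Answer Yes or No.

Yes

Backdoor paths from U1 to U9 (paths whose first edge points into U1):
  P1: U1 <- U8 -> U6 -> U10 -> U4 -> U9
  P2: U1 <- U8 -> U6 -> U10 -> U9
  P3: U1 <- U8 -> U4 <- U10 -> U9
  P4: U1 <- U8 -> U4 -> U9
  P5: U1 <- U6 <- U8 -> U4 <- U10 -> U9
  P6: U1 <- U6 <- U8 -> U4 -> U9
  P7: U1 <- U6 -> U10 -> U4 -> U9
  P8: U1 <- U6 -> U10 -> U9
Condition 1 (no descendant of U1 in the set): holds — descendants of U1 are {U9}; none are in {U10, U8}.
Condition 2 (every backdoor path blocked by {U10, U8}):
  P1: blocked at fork node U8 ∈ conditioning set.
  P2: blocked at fork node U8 ∈ conditioning set.
  P3: blocked at fork node U8 ∈ conditioning set.
  P4: blocked at fork node U8 ∈ conditioning set.
  P5: blocked at fork node U8 ∈ conditioning set.
  P6: blocked at fork node U8 ∈ conditioning set.
  P7: blocked at chain node U10 ∈ conditioning set.
  P8: blocked at chain node U10 ∈ conditioning set.
{U10, U8} satisfies the backdoor criterion.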